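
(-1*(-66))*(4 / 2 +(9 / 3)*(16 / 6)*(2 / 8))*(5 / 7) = 1320 / 7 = 188.57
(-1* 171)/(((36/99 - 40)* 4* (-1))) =-1881/1744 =-1.08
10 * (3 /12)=2.50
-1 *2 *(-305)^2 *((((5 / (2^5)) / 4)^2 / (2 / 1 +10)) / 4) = -2325625 / 393216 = -5.91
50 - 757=-707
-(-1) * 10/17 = 10/17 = 0.59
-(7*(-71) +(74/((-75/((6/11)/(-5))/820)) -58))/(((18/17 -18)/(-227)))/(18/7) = 3467199589/1425600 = 2432.10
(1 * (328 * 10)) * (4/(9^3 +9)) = 160/9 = 17.78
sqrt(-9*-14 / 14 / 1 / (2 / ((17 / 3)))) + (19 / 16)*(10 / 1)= sqrt(102) / 2 + 95 / 8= 16.92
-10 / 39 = -0.26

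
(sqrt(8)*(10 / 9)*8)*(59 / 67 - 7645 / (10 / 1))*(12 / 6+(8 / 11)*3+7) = -335626000*sqrt(2) / 2211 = -214675.19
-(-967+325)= 642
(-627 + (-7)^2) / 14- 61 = -716 / 7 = -102.29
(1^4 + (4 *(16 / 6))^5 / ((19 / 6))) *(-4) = -268441612 / 1539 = -174426.00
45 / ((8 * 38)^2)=45 / 92416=0.00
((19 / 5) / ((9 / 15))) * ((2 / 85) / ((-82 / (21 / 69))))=-133 / 240465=-0.00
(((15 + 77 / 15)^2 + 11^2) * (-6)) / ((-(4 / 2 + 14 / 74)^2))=324258602 / 492075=658.96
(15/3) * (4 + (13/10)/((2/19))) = 327/4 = 81.75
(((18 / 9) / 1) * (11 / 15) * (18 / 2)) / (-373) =-66 / 1865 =-0.04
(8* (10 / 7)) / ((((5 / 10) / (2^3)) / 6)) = 1097.14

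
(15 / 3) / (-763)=-5 / 763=-0.01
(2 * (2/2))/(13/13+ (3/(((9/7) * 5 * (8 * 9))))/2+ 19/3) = 4320/15847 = 0.27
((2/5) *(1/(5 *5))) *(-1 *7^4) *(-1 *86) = 412972/125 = 3303.78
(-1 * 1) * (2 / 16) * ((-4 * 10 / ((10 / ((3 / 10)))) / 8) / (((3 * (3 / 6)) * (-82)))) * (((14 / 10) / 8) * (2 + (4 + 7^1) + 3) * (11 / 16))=-77 / 262400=-0.00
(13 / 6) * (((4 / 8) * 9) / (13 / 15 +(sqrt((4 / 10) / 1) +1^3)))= 4095 / 694-1755 * sqrt(10) / 2776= 3.90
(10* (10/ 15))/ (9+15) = 5/ 18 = 0.28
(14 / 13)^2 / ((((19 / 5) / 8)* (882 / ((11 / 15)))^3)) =0.00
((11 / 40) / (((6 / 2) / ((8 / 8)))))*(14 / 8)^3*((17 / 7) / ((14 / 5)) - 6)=-2.52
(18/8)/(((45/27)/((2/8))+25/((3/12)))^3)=243/131072000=0.00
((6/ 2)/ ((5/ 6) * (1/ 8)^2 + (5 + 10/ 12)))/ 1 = 1152/ 2245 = 0.51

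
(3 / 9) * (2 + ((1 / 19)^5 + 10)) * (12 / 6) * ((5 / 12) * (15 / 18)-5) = -9953918315 / 267418692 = -37.22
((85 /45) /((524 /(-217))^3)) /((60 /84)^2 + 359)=-8511854729 /22810965728256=-0.00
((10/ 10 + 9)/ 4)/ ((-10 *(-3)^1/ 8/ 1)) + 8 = 26/ 3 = 8.67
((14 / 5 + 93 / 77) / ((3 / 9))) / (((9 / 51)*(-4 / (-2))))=26231 / 770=34.07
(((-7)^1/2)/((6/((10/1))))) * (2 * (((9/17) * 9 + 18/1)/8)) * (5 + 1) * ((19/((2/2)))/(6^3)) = -28595/1632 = -17.52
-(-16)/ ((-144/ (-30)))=10/ 3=3.33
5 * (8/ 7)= 5.71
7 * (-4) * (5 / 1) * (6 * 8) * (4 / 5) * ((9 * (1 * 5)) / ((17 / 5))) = -1209600 / 17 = -71152.94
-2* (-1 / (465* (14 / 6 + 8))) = 2 / 4805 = 0.00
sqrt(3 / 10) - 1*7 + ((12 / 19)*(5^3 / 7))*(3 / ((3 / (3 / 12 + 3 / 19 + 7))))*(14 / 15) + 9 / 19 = sqrt(30) / 10 + 25794 / 361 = 72.00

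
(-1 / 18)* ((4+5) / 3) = -1 / 6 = -0.17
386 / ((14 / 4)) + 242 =2466 / 7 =352.29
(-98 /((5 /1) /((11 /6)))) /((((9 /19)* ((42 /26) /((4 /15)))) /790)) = -12020008 /1215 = -9893.01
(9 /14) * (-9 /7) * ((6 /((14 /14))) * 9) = -2187 /49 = -44.63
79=79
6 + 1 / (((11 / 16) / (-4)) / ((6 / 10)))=138 / 55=2.51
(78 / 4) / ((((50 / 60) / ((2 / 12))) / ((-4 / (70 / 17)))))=-663 / 175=-3.79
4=4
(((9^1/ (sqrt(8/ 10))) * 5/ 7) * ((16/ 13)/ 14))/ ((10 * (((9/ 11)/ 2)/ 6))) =264 * sqrt(5)/ 637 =0.93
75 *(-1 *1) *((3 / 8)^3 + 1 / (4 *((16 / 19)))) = -13425 / 512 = -26.22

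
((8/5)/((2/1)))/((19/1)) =4/95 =0.04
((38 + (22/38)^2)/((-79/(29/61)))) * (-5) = 2006655/1739659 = 1.15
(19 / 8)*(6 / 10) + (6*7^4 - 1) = 576257 / 40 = 14406.42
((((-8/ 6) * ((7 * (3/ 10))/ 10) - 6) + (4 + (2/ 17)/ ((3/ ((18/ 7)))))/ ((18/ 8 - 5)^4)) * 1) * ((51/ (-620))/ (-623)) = -0.00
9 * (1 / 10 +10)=90.90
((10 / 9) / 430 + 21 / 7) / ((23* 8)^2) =0.00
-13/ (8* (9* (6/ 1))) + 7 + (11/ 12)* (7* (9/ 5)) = 40003/ 2160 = 18.52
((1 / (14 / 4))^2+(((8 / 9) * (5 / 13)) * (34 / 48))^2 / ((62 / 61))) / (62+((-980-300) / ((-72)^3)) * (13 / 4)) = 208597492 / 92839276439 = 0.00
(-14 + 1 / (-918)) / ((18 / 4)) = -12853 / 4131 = -3.11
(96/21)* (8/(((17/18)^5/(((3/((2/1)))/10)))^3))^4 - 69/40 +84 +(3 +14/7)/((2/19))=119111762290255548656134101119872394591211510671731622421532854929689029339633065380301/917832351954509727814741195233125436221393019755914392388380761212844128138671875000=129.78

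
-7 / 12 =-0.58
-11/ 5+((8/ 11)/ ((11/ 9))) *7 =1189/ 605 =1.97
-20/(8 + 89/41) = -820/417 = -1.97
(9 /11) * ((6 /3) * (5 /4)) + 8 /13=761 /286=2.66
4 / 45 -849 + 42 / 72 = -152699 / 180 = -848.33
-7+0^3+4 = -3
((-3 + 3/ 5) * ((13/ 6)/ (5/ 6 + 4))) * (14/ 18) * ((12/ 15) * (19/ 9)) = -1.41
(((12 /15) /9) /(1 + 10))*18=8 /55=0.15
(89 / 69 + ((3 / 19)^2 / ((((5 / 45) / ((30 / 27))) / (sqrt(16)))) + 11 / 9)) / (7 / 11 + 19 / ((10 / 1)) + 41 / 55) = 28846400 / 26976447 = 1.07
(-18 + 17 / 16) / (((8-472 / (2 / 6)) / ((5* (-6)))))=-4065 / 11264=-0.36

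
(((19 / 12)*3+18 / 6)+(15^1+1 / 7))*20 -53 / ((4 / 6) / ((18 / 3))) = -134 / 7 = -19.14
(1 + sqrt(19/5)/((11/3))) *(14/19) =42 *sqrt(95)/1045 + 14/19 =1.13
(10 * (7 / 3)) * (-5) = -350 / 3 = -116.67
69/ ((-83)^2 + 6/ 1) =69/ 6895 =0.01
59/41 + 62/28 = 2097/574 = 3.65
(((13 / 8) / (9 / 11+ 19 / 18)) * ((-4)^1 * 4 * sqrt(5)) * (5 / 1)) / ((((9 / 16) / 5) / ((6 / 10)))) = -137280 * sqrt(5) / 371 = -827.41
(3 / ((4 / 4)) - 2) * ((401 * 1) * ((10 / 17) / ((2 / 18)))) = 36090 / 17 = 2122.94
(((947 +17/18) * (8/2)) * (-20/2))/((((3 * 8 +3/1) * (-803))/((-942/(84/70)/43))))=-267889100/8390547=-31.93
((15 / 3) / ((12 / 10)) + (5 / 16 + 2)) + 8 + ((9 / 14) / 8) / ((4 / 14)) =14.76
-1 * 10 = -10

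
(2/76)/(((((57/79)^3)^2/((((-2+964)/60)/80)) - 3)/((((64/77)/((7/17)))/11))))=-63607235961446944/30242707075873137153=-0.00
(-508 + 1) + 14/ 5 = -2521/ 5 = -504.20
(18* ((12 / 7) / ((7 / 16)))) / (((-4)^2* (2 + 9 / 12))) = 864 / 539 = 1.60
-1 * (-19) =19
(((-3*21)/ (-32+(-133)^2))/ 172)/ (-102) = 21/ 103258136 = 0.00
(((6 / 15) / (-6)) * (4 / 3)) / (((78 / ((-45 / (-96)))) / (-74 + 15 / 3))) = 23 / 624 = 0.04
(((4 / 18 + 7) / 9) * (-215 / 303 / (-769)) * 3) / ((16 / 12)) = 13975 / 8388252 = 0.00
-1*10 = -10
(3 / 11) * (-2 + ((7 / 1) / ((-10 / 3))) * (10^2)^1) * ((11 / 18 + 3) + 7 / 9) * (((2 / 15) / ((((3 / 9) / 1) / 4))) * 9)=-200976 / 55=-3654.11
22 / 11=2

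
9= 9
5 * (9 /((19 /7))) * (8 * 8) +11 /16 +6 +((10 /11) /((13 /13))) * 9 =3597883 /3344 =1075.92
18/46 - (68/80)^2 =-3047/9200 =-0.33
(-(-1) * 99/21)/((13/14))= 5.08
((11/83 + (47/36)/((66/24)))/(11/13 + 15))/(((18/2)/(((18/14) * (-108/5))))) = -77844/658273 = -0.12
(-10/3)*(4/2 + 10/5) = -13.33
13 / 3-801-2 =-2396 / 3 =-798.67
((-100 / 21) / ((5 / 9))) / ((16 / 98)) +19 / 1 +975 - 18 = 1847 / 2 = 923.50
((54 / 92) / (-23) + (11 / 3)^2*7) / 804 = 895883 / 7655688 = 0.12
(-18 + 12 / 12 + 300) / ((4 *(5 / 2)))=283 / 10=28.30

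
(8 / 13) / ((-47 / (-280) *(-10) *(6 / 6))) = -224 / 611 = -0.37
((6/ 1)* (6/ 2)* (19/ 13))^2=116964/ 169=692.09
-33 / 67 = -0.49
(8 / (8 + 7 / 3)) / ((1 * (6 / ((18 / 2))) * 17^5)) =36 / 44015567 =0.00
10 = 10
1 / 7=0.14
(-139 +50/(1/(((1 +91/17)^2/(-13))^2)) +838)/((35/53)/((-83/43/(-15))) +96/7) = 171094776907481/2730457423707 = 62.66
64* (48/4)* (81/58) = 31104/29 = 1072.55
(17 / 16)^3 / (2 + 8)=4913 / 40960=0.12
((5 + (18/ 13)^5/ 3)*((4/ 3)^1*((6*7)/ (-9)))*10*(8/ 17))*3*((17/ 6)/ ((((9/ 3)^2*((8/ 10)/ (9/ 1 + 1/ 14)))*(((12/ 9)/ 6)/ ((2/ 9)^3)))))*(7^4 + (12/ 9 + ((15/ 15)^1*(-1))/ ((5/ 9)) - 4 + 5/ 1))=-249030.61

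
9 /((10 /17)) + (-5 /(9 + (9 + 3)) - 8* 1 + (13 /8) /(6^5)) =15376199 /2177280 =7.06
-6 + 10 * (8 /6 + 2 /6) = 32 /3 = 10.67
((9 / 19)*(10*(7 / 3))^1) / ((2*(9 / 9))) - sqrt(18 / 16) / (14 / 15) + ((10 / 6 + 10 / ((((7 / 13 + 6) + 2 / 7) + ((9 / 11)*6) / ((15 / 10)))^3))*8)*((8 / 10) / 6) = 430450967194177 / 58849347617451 - 45*sqrt(2) / 56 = 6.18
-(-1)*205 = 205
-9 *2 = -18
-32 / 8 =-4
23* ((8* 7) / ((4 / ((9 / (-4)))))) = -1449 / 2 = -724.50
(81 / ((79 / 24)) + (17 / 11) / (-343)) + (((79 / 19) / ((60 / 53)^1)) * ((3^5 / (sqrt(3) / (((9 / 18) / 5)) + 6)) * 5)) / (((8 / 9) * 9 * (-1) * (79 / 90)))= 14152110649 / 362449472 - 321975 * sqrt(3) / 13376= -2.65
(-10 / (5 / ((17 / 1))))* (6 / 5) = -204 / 5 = -40.80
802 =802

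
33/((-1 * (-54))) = 0.61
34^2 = 1156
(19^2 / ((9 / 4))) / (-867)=-1444 / 7803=-0.19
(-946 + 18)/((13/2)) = -1856/13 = -142.77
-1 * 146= -146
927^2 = 859329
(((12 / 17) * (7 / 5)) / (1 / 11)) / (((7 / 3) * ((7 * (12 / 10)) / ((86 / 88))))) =0.54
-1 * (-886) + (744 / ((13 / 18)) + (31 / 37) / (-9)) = 8294627 / 4329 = 1916.06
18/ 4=9/ 2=4.50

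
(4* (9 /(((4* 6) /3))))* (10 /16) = 45 /16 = 2.81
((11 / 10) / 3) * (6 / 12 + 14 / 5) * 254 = 15367 / 50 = 307.34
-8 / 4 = -2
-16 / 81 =-0.20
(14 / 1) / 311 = 14 / 311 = 0.05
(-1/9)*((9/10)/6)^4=-9/160000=-0.00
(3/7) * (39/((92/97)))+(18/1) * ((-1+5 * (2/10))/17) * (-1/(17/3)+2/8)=11349/644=17.62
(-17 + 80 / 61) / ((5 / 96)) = -91872 / 305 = -301.22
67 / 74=0.91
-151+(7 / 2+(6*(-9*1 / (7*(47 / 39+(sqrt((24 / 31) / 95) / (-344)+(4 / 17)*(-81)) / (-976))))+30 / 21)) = -58357414189337826933785 / 382996612855536194102+1992365833536*sqrt(17670) / 191498306427768097051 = -152.37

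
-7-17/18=-143/18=-7.94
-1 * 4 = -4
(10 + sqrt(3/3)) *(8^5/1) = 360448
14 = 14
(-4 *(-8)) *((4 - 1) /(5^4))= 96 /625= 0.15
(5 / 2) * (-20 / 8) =-25 / 4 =-6.25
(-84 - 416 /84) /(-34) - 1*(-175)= 63409 /357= 177.62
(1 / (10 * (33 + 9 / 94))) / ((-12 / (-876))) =3431 / 15555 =0.22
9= 9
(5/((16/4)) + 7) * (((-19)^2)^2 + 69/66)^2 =24660529191675/176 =140116643134.52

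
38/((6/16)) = 304/3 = 101.33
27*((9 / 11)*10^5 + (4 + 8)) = 2209414.91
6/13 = 0.46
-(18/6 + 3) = -6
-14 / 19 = -0.74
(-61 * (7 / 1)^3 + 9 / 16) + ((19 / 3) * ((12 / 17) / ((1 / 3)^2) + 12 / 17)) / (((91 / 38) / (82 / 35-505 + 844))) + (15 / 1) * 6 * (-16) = -213116263 / 13328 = -15990.12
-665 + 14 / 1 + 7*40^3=447349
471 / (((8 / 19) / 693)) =6201657 / 8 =775207.12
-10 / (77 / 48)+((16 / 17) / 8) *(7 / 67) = -545642 / 87703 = -6.22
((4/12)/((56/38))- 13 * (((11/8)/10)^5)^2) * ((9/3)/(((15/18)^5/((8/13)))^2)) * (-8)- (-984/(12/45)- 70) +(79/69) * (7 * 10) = 62484097447736333505426425813/16325400000000000000000000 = 3827.42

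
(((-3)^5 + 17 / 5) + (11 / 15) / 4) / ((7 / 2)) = -2873 / 42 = -68.40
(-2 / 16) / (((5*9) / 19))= -19 / 360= -0.05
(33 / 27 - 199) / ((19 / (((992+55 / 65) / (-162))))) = 11487230 / 180063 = 63.80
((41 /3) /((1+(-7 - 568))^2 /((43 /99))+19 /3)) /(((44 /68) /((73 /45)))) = 2187883 /48438318555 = 0.00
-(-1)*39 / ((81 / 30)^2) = 1300 / 243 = 5.35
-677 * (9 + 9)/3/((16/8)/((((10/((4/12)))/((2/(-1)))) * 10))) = 304650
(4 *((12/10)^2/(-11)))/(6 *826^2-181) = -144/1125705625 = -0.00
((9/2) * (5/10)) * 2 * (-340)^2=520200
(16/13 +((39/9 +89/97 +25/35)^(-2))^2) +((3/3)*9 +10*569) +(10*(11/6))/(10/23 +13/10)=1937235906648358063746662/339223230854348365161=5710.80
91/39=7/3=2.33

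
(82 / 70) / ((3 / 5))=41 / 21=1.95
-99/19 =-5.21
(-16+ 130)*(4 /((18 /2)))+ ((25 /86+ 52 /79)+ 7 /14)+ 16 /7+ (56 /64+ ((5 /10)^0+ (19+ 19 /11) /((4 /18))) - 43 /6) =297942507 /2092552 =142.38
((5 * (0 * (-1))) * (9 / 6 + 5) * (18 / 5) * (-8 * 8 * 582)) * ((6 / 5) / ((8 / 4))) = 0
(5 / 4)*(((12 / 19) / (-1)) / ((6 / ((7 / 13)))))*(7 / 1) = -245 / 494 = -0.50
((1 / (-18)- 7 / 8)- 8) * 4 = -643 / 18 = -35.72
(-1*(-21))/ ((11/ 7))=147/ 11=13.36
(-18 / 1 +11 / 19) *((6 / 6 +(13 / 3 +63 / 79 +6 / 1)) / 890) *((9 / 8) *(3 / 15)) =-114195 / 2137424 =-0.05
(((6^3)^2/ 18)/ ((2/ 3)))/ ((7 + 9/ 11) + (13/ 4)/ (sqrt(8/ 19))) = 470790144/ 558157-48926592 * sqrt(38)/ 558157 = 303.12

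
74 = 74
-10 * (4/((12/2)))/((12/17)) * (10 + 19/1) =-2465/9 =-273.89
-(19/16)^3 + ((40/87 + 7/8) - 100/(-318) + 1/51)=-1835633/321073152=-0.01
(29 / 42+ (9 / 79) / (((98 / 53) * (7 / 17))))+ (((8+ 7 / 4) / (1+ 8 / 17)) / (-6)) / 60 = 267183563 / 325164000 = 0.82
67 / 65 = 1.03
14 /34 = 7 /17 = 0.41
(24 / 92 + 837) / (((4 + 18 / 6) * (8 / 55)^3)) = 457697625 / 11776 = 38866.99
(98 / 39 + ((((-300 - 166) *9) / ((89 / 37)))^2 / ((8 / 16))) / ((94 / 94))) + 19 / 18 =11269545682147 / 1853514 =6080097.42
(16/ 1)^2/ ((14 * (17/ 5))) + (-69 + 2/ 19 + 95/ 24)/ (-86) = 6.13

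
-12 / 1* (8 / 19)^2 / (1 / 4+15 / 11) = -33792 / 25631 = -1.32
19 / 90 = 0.21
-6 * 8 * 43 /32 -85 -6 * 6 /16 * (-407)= 766.25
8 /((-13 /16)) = -128 /13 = -9.85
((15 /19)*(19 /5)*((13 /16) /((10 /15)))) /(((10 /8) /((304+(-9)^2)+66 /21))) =317889 /280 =1135.32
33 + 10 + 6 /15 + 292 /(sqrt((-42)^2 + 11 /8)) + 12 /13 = 584 * sqrt(28246) /14123 + 2881 /65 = 51.27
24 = 24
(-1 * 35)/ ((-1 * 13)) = 35/ 13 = 2.69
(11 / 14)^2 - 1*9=-1643 / 196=-8.38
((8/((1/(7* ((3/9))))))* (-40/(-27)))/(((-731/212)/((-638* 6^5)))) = 29085450240/731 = 39788577.62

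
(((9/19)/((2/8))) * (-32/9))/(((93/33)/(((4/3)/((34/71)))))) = -199936/30039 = -6.66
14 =14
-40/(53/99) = -3960/53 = -74.72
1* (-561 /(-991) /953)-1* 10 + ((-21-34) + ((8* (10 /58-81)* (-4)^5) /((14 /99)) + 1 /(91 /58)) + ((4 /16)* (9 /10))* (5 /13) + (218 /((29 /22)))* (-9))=93327279005232277 /19938658376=4680720.10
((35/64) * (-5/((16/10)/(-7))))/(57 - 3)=6125/27648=0.22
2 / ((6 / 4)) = 4 / 3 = 1.33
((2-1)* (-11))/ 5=-11/ 5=-2.20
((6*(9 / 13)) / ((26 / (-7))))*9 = -1701 / 169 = -10.07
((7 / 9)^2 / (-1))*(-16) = 784 / 81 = 9.68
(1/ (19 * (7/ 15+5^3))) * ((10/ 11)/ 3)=0.00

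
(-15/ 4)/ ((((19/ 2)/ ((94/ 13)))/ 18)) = -12690/ 247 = -51.38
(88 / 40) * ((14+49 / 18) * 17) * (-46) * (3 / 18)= -1294601 / 270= -4794.82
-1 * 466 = -466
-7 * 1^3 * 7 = -49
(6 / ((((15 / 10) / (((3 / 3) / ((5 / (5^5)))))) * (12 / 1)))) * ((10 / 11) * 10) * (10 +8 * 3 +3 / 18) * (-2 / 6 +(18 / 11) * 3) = 967343750 / 3267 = 296095.42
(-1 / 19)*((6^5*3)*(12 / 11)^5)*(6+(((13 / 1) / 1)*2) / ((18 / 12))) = -135444234240 / 3059969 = -44263.27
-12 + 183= 171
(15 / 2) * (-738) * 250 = -1383750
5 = 5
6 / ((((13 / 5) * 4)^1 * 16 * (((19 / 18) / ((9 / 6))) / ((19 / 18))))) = 0.05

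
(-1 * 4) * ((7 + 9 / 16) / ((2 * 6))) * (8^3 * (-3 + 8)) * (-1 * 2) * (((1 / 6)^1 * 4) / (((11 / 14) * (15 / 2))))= 39424 / 27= 1460.15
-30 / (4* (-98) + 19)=30 / 373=0.08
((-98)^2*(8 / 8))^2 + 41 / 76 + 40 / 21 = 92236818.44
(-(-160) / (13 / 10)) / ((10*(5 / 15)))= 480 / 13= 36.92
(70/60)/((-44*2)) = -7/528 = -0.01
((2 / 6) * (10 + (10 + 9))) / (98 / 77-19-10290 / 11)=-319 / 31455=-0.01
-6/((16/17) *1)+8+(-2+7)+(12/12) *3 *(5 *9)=1133/8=141.62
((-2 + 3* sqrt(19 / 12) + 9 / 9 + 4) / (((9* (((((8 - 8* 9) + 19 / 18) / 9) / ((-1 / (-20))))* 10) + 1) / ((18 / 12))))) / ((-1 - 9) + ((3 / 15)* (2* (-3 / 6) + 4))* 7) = 405 / 6570878 + 135* sqrt(57) / 13141756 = 0.00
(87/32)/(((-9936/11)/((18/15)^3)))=-957/184000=-0.01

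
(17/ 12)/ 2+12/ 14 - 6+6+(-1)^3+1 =263/ 168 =1.57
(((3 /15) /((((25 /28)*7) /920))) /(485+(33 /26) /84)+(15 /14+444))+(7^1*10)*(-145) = -1199345525663 /123581850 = -9704.87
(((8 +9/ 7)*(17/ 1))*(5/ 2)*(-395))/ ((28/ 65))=-141854375/ 392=-361873.41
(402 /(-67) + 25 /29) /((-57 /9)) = 447 /551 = 0.81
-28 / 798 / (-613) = 2 / 34941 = 0.00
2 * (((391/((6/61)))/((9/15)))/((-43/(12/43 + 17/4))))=-92899645/66564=-1395.64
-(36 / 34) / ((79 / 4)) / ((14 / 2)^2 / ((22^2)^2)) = -16866432 / 65807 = -256.30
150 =150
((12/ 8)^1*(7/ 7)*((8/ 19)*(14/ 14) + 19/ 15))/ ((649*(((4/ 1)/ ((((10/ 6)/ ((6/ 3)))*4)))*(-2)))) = -481/ 295944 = -0.00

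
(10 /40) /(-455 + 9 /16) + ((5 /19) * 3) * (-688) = -75036796 /138149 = -543.16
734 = 734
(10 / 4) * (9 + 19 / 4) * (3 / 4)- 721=-22247 / 32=-695.22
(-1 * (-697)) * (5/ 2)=3485/ 2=1742.50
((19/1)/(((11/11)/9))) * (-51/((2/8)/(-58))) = 2023272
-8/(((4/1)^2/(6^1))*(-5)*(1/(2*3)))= 18/5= 3.60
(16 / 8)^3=8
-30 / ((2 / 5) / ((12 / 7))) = -900 / 7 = -128.57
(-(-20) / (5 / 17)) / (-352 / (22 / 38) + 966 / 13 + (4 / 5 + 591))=1.17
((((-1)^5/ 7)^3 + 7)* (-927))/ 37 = -2224800/ 12691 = -175.31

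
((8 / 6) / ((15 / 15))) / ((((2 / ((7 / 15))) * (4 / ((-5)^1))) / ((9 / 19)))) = -7 / 38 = -0.18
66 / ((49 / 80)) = 5280 / 49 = 107.76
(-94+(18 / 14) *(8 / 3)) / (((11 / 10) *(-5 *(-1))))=-1268 / 77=-16.47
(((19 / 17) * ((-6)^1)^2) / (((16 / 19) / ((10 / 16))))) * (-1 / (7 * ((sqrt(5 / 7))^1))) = -3249 * sqrt(35) / 3808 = -5.05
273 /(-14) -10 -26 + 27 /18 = -54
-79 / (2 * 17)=-79 / 34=-2.32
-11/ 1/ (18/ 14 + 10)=-77/ 79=-0.97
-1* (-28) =28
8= 8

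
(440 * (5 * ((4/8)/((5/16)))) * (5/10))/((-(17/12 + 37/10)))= -105600/307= -343.97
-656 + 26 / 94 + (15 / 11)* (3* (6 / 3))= -334779 / 517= -647.54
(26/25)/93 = 26/2325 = 0.01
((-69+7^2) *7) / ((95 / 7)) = -196 / 19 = -10.32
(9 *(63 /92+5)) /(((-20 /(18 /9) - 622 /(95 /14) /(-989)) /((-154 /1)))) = 134596665 /169244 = 795.28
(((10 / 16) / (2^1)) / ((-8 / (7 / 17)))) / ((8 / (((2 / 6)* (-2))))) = 35 / 26112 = 0.00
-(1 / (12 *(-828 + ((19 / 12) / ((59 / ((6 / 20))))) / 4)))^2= -0.00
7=7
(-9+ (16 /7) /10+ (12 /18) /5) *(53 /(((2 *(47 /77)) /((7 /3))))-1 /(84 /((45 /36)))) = -1450761919 /1658160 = -874.92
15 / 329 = 0.05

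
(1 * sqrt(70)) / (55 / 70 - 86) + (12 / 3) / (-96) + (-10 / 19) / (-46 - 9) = -14 * sqrt(70) / 1193 - 161 / 5016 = -0.13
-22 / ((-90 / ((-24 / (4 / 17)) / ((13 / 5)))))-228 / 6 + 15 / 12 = -7229 / 156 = -46.34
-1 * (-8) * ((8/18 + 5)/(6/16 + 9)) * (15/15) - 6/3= 1786/675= 2.65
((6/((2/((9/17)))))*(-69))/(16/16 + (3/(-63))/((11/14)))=-61479/527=-116.66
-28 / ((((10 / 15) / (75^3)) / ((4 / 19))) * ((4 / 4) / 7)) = -496125000 / 19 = -26111842.11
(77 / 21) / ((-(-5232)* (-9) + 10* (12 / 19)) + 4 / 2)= -0.00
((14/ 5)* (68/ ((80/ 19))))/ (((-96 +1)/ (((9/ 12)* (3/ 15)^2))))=-357/ 25000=-0.01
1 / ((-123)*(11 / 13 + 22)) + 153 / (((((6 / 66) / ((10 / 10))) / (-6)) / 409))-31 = -150877158016 / 36531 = -4130113.00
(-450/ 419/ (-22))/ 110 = 45/ 101398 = 0.00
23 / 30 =0.77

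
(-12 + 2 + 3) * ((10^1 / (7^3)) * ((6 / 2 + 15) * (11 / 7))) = -1980 / 343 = -5.77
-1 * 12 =-12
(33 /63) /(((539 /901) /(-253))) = -227953 /1029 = -221.53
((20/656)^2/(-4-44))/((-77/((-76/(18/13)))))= -0.00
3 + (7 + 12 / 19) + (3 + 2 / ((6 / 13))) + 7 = 1423 / 57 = 24.96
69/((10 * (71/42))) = 1449/355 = 4.08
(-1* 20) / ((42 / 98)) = -140 / 3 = -46.67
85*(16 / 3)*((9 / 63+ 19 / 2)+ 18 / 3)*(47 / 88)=291635 / 77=3787.47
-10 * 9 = -90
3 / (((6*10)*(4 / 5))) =1 / 16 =0.06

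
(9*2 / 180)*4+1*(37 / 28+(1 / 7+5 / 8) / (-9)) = 589 / 360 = 1.64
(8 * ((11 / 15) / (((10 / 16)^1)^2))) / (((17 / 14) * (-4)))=-19712 / 6375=-3.09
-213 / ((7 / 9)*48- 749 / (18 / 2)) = 1917 / 413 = 4.64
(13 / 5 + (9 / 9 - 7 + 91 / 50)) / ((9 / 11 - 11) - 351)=869 / 198650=0.00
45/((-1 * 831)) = -15/277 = -0.05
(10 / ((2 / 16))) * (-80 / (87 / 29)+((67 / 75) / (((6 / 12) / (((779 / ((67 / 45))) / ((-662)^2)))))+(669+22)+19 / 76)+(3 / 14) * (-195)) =114634066916 / 2300781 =49823.98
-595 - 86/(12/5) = -3785/6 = -630.83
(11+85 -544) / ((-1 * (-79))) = -448 / 79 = -5.67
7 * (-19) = -133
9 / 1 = 9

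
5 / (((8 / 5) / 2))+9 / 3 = 37 / 4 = 9.25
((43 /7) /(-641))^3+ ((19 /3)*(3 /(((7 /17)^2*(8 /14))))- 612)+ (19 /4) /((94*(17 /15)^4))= -415.86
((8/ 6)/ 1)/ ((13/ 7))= 28/ 39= 0.72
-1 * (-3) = 3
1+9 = 10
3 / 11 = 0.27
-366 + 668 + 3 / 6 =605 / 2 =302.50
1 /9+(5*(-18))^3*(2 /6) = -2186999 /9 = -242999.89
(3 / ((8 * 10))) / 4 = 3 / 320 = 0.01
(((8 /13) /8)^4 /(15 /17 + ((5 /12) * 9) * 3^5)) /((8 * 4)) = 17 /14171968200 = 0.00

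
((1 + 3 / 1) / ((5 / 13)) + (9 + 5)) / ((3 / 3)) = 122 / 5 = 24.40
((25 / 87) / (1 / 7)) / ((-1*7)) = -0.29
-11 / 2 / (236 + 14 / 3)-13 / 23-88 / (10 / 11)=-16172263 / 166060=-97.39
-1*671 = -671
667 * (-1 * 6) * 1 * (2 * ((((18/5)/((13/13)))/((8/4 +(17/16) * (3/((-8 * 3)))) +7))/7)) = -18441216/39725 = -464.22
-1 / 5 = -0.20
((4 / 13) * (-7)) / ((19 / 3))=-84 / 247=-0.34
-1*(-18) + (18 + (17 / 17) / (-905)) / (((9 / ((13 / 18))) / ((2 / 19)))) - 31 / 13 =285490226 / 18106335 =15.77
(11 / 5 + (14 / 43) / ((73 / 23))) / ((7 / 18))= 650502 / 109865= 5.92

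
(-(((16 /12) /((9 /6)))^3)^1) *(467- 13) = -232448 /729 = -318.86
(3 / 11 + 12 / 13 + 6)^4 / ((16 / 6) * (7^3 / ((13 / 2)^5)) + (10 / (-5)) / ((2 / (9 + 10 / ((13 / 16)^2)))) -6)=-43724626267959 / 490375947017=-89.17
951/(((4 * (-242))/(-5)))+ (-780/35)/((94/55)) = -2588325/318472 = -8.13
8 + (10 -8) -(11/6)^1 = 49/6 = 8.17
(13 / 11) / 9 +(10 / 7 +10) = 8011 / 693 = 11.56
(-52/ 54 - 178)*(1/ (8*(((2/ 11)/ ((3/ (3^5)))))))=-3322/ 2187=-1.52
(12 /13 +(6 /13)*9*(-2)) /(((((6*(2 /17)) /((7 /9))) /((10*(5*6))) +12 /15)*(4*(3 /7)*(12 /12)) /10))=-1666000 /31057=-53.64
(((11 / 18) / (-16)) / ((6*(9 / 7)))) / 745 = -77 / 11586240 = -0.00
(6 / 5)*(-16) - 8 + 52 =124 / 5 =24.80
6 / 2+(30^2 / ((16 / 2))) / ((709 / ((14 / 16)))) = 35607 / 11344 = 3.14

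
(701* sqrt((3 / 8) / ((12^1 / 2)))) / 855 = 701 / 3420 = 0.20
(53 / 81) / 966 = 53 / 78246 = 0.00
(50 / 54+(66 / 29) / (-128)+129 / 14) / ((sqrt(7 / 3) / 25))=88769675* sqrt(21) / 2455488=165.67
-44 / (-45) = 44 / 45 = 0.98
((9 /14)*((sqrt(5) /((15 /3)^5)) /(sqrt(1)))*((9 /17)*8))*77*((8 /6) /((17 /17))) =4752*sqrt(5) /53125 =0.20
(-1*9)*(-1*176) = 1584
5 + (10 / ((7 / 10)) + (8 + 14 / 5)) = 1053 / 35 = 30.09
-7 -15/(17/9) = -254/17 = -14.94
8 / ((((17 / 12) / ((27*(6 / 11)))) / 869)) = 1228608 / 17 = 72271.06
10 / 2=5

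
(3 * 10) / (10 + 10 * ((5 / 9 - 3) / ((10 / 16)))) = -135 / 131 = -1.03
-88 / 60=-22 / 15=-1.47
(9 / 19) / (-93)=-3 / 589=-0.01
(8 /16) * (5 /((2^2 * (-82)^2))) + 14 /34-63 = -57234603 /914464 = -62.59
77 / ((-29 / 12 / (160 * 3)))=-443520 / 29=-15293.79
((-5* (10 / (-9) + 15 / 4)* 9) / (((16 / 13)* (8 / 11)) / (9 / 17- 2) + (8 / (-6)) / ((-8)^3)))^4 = 706258284530816160000000000000000 / 479194800005671290118561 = 1473843799.06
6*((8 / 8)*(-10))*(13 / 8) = -195 / 2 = -97.50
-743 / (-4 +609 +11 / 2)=-1486 / 1221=-1.22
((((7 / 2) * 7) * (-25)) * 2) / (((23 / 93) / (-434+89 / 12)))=2112978.53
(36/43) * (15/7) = 540/301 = 1.79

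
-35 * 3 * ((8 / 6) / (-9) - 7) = 6755 / 9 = 750.56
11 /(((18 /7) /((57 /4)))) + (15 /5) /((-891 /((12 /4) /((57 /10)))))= 2751823 /45144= 60.96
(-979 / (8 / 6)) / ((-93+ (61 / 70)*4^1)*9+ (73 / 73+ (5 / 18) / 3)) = 2775465 / 3041146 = 0.91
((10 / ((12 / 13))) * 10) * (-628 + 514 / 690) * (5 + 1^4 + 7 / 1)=-182860535 / 207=-883384.23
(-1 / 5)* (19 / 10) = -19 / 50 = -0.38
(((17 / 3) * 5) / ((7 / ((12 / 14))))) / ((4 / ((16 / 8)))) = 85 / 49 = 1.73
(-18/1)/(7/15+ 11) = -135/86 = -1.57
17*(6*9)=918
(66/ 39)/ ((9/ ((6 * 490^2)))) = 10564400/ 39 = 270882.05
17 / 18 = 0.94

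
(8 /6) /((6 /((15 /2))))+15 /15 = 8 /3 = 2.67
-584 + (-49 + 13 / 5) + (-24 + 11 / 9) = -29393 / 45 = -653.18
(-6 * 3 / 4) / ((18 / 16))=-4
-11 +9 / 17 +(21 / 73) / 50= -649343 / 62050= -10.46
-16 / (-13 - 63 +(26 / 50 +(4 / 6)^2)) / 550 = 72 / 185713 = 0.00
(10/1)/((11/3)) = 2.73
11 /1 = 11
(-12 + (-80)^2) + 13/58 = 6388.22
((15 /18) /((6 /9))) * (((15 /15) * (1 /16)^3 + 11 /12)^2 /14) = 634726445 /8455716864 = 0.08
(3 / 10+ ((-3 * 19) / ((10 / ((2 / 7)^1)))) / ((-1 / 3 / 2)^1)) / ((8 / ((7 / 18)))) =47 / 96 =0.49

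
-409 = -409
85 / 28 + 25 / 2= 15.54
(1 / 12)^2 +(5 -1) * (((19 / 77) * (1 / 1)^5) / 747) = 0.01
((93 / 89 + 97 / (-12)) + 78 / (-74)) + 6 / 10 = -1480357 / 197580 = -7.49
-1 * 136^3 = -2515456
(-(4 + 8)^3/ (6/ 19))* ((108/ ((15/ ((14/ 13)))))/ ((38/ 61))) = -4427136/ 65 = -68109.78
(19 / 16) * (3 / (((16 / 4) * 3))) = 19 / 64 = 0.30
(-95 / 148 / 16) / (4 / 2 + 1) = -95 / 7104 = -0.01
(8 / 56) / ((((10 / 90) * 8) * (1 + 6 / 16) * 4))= 9 / 308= 0.03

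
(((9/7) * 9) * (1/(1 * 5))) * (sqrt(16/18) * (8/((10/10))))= 432 * sqrt(2)/35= 17.46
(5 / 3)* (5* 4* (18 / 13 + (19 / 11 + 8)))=158900 / 429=370.40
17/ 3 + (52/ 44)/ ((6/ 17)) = 595/ 66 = 9.02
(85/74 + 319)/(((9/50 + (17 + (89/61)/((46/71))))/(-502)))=-69523806025/8406104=-8270.63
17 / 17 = 1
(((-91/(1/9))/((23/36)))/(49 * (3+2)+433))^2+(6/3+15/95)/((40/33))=27491266713/5133648760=5.36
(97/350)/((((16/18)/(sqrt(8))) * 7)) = 873 * sqrt(2)/9800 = 0.13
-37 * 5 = -185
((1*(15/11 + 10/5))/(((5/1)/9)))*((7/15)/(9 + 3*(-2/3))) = 111/275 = 0.40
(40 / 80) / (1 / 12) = 6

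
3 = 3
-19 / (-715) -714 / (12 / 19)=-1616577 / 1430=-1130.47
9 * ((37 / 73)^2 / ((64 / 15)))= 184815 / 341056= 0.54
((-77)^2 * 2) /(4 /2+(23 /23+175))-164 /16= 20067 /356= 56.37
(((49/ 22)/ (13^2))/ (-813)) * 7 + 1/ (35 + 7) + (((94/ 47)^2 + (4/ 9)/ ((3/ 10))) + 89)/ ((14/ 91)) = 614.15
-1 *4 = -4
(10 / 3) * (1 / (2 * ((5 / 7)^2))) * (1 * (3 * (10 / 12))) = 49 / 6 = 8.17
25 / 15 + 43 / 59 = 424 / 177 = 2.40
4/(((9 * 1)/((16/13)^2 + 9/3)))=3052/1521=2.01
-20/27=-0.74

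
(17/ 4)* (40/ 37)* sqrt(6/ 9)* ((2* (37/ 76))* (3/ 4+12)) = 1445* sqrt(6)/ 76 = 46.57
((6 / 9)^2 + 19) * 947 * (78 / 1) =4308850 / 3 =1436283.33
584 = 584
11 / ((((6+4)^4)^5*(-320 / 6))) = -33 / 16000000000000000000000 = -0.00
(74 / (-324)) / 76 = -37 / 12312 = -0.00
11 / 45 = 0.24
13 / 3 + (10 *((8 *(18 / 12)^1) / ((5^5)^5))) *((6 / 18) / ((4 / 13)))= 774860382080078203 / 178813934326171875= 4.33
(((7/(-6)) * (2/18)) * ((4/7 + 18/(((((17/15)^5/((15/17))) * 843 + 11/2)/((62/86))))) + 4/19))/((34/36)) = -61414421652716/566966177484801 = -0.11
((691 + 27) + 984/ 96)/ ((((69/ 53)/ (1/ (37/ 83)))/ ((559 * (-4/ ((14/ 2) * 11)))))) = -2387728811/ 65527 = -36438.85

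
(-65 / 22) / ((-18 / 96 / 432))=74880 / 11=6807.27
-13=-13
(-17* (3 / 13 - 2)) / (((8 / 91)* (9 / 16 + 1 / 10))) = 27370 / 53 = 516.42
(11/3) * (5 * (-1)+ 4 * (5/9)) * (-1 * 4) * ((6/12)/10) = 55/27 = 2.04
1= 1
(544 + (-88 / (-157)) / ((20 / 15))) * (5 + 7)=1025688 / 157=6533.04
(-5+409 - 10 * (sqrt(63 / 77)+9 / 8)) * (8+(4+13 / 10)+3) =256073 / 40 - 489 * sqrt(11) / 11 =6254.39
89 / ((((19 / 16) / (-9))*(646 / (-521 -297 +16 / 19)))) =99490608 / 116603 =853.24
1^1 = 1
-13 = -13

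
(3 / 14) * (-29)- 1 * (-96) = 1257 / 14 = 89.79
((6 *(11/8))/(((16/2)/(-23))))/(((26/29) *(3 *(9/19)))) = -18.62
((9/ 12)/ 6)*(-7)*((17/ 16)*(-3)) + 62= 8293/ 128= 64.79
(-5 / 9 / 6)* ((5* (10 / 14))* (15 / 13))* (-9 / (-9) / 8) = -625 / 13104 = -0.05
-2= -2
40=40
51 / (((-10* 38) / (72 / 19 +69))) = -70533 / 7220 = -9.77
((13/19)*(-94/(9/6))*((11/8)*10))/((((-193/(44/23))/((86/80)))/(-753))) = -797937283/168682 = -4730.42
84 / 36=7 / 3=2.33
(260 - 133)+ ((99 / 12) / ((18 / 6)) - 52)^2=40841 / 16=2552.56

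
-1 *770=-770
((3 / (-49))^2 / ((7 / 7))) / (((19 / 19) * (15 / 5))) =3 / 2401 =0.00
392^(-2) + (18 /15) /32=28817 /768320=0.04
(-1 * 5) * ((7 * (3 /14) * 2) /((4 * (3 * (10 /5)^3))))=-0.16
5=5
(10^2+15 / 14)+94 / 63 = 12923 / 126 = 102.56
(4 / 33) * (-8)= -32 / 33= -0.97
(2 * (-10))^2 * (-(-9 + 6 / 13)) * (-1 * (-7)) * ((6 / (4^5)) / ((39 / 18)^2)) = 524475 / 17576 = 29.84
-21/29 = -0.72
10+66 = 76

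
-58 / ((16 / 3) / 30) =-326.25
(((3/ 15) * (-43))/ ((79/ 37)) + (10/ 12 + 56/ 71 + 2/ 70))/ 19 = -2800093/ 22379910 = -0.13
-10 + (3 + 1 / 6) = -41 / 6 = -6.83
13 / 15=0.87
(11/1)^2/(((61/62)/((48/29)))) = 360096/1769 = 203.56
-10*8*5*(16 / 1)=-6400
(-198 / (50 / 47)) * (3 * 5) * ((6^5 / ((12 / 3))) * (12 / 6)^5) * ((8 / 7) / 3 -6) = 34155551232 / 35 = 975872892.34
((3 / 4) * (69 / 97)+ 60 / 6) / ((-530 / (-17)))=69479 / 205640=0.34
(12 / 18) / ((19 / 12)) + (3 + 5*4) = 445 / 19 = 23.42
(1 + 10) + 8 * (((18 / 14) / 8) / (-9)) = 76 / 7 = 10.86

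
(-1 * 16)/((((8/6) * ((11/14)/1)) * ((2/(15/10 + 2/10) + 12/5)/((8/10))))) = -714/209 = -3.42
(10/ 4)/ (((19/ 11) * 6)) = 55/ 228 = 0.24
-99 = -99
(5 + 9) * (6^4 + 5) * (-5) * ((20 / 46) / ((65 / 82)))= -14935480 / 299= -49951.44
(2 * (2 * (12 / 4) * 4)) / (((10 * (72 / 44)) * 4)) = 0.73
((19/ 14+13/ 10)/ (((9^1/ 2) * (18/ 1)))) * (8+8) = 496/ 945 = 0.52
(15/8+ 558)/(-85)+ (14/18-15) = -127351/6120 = -20.81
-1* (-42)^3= 74088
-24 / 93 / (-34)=4 / 527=0.01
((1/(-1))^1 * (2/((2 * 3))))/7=-1/21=-0.05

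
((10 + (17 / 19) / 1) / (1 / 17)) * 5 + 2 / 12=105589 / 114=926.22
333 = 333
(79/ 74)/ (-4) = -0.27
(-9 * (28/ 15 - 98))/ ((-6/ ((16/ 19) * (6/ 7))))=-9888/ 95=-104.08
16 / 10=8 / 5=1.60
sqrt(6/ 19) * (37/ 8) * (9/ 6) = 111 * sqrt(114)/ 304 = 3.90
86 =86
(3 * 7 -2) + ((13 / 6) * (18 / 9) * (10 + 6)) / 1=265 / 3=88.33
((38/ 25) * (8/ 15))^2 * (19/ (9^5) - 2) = -10912388864/ 8303765625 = -1.31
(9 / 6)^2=9 / 4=2.25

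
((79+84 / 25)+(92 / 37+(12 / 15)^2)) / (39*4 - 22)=3163 / 4958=0.64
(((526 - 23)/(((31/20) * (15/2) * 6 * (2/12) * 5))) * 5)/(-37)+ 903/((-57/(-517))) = 535401641/65379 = 8189.20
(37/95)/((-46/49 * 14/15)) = -777/1748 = -0.44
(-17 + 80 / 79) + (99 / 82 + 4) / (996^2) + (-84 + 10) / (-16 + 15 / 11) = -11310002713531 / 1034631023328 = -10.93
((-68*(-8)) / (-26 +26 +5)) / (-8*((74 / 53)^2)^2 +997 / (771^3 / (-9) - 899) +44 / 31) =-6776295923462149952 / 1805151116065590095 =-3.75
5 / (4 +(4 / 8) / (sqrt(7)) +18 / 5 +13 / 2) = 24675 / 69571 - 125 *sqrt(7) / 69571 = 0.35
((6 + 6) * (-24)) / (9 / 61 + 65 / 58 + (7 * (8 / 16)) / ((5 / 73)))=-849120 / 154399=-5.50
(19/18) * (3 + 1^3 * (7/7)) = 38/9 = 4.22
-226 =-226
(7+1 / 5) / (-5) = -36 / 25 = -1.44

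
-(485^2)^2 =-55330800625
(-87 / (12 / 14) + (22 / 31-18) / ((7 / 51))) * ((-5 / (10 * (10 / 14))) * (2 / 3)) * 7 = 743.08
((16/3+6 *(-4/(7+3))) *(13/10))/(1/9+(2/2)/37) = 15873/575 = 27.61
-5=-5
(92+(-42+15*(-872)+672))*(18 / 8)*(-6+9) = -166833 / 2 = -83416.50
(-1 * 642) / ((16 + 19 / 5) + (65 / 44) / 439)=-62004360 / 1912609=-32.42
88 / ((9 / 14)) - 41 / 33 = 13429 / 99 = 135.65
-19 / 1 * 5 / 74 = -95 / 74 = -1.28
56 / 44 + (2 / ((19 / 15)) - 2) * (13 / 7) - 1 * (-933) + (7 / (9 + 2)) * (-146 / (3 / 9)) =957919 / 1463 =654.76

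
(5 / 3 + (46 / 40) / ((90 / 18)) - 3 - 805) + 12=-238231 / 300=-794.10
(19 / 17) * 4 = 76 / 17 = 4.47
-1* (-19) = 19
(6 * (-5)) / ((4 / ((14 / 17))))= -105 / 17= -6.18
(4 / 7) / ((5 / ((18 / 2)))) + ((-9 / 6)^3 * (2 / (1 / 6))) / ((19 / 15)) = -41157 / 1330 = -30.95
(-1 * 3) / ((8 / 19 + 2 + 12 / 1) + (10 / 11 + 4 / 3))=-1881 / 10448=-0.18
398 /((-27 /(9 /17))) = -398 /51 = -7.80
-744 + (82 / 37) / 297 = -8175734 / 10989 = -743.99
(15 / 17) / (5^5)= 3 / 10625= 0.00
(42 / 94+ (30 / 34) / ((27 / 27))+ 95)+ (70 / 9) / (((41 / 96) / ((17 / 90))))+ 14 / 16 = 712151939 / 7075944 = 100.64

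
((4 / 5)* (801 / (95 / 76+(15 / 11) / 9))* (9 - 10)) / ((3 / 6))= -845856 / 925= -914.44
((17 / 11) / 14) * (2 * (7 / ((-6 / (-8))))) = 68 / 33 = 2.06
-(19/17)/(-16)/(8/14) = 133/1088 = 0.12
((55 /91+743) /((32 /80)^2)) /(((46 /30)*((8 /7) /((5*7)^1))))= 92824.26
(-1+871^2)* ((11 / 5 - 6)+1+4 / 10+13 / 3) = 1466704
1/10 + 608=6081/10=608.10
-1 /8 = -0.12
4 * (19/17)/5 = 76/85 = 0.89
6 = 6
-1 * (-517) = 517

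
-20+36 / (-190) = -20.19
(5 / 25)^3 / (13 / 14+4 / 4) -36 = -121486 / 3375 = -36.00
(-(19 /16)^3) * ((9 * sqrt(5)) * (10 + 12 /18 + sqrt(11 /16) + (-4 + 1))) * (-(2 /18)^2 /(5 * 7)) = 6859 * sqrt(55) /5160960 + 157757 * sqrt(5) /3870720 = 0.10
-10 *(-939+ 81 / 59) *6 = 3319200 / 59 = 56257.63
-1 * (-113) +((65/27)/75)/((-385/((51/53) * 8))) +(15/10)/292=181793744113/1608730200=113.00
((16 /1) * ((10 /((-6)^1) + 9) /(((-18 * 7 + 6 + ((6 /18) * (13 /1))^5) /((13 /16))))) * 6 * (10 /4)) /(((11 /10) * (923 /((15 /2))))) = 0.01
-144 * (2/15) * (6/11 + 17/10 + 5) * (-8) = 1112.90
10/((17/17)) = 10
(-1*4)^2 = 16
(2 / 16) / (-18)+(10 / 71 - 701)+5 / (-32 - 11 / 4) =-996230525 / 1421136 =-701.01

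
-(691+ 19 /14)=-9693 /14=-692.36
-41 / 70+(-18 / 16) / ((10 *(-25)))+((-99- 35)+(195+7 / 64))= 3389577 / 56000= 60.53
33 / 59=0.56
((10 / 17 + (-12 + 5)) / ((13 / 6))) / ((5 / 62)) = -40548 / 1105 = -36.70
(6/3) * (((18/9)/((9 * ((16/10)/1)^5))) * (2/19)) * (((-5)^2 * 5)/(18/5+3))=0.08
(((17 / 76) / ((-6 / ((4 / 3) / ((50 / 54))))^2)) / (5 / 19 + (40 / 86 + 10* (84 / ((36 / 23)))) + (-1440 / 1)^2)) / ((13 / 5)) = 19737 / 8261029976875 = 0.00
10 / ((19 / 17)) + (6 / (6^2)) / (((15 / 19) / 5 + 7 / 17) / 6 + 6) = 2014177 / 224428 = 8.97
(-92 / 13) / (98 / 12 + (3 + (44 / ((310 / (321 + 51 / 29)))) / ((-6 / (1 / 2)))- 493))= 496248 / 34054813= 0.01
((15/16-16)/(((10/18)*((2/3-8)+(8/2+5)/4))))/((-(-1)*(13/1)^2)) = 6507/206180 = 0.03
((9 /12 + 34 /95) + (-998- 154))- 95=-473439 /380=-1245.89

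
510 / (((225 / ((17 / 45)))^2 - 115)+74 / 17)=24565 / 17080608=0.00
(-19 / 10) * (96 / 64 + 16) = -133 / 4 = -33.25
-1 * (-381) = 381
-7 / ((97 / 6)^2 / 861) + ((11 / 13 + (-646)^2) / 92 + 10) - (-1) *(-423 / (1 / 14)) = -15743259409 / 11253164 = -1399.01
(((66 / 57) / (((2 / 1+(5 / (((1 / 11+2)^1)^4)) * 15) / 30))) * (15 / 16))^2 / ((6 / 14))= 1119308701494493125 / 15873362173579024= 70.51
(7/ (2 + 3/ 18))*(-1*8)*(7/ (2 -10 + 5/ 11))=25872/ 1079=23.98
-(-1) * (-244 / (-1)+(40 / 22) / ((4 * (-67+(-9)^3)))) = 2136459 / 8756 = 244.00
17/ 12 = 1.42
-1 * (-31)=31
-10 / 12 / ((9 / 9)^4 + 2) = -5 / 18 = -0.28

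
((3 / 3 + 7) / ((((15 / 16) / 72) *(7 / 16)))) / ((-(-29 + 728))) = -16384 / 8155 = -2.01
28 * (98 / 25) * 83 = 227752 / 25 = 9110.08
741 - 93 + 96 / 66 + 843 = 16417 / 11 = 1492.45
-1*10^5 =-100000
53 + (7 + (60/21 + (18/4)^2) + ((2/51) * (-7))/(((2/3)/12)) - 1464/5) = -510829/2380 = -214.63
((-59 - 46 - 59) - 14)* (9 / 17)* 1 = -1602 / 17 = -94.24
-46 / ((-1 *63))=46 / 63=0.73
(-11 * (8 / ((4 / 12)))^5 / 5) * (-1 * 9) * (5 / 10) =394149888 / 5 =78829977.60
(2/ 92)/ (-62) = -1/ 2852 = -0.00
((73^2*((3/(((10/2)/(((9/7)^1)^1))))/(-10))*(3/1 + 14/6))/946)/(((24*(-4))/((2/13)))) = 15987/4304300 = 0.00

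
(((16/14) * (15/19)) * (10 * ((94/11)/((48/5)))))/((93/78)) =305500/45353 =6.74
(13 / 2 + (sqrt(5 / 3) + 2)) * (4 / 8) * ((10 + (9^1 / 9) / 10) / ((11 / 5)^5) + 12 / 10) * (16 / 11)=8992948 * sqrt(15) / 26573415 + 76440058 / 8857805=9.94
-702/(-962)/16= 27/592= 0.05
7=7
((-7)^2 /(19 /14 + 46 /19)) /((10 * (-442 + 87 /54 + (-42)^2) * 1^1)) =39102 /39906875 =0.00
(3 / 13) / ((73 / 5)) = 15 / 949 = 0.02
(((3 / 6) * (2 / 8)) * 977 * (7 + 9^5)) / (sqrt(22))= 3606107 * sqrt(22) / 11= 1537649.19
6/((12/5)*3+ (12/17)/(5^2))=425/512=0.83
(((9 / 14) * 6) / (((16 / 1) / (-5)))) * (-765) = 103275 / 112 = 922.10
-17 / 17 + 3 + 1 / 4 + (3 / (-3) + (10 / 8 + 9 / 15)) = 31 / 10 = 3.10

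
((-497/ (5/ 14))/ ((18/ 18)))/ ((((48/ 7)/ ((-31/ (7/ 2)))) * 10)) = 107849/ 600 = 179.75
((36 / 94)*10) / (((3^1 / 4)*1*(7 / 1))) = 240 / 329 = 0.73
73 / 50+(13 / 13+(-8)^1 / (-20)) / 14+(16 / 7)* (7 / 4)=139 / 25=5.56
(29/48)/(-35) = -29/1680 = -0.02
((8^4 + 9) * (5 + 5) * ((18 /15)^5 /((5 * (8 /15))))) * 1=4788072 /125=38304.58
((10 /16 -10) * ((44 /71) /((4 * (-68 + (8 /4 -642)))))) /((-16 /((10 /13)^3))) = -0.00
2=2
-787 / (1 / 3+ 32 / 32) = -2361 / 4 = -590.25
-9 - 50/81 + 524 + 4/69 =958403/1863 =514.44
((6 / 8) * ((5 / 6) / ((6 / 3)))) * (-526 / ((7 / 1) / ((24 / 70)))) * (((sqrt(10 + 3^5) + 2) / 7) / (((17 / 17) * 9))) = -263 * sqrt(253) / 2058 - 263 / 1029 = -2.29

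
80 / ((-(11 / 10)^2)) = -8000 / 121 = -66.12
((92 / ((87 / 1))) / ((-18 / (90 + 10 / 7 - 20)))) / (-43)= 23000 / 235683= 0.10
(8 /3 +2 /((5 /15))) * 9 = 78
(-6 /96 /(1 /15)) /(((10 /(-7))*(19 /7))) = 147 /608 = 0.24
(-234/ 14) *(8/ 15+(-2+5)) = -59.06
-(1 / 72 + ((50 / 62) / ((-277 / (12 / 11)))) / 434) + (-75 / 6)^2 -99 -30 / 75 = 419392628909 / 7378980840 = 56.84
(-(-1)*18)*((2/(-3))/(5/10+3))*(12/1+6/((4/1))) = -324/7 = -46.29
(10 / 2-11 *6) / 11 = -5.55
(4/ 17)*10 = 40/ 17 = 2.35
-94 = -94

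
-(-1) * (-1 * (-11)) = 11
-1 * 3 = -3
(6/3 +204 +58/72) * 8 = 14890/9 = 1654.44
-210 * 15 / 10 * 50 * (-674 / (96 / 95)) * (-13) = -1092511875 / 8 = -136563984.38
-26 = -26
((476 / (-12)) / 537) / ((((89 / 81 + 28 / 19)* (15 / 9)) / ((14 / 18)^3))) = -775523 / 95669235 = -0.01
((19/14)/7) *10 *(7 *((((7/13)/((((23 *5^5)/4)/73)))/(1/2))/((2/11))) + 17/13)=26205997/9156875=2.86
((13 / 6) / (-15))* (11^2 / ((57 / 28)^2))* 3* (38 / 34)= -616616 / 43605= -14.14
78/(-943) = -78/943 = -0.08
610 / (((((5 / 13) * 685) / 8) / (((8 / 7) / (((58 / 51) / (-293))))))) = -758387136 / 139055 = -5453.86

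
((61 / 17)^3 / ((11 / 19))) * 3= 12937917 / 54043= 239.40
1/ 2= 0.50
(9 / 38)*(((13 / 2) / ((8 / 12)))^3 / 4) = 54.88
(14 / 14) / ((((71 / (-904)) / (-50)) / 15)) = 678000 / 71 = 9549.30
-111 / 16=-6.94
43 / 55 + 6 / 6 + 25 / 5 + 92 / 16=2757 / 220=12.53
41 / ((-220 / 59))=-2419 / 220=-11.00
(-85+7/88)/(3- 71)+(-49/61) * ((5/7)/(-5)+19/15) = 0.35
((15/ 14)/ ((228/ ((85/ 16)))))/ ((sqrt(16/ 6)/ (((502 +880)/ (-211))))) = -293675*sqrt(6)/ 7184128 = -0.10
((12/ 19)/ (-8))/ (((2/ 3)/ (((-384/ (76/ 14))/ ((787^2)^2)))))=3024/ 138486082896121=0.00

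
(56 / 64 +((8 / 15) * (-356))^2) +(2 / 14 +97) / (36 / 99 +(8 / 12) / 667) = 36316.64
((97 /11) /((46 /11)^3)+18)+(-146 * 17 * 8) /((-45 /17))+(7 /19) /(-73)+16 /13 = 7520.50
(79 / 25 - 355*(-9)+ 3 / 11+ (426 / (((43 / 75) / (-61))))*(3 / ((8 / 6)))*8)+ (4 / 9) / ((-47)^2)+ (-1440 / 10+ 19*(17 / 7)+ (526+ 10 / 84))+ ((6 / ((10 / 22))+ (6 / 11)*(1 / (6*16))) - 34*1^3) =-21386433562339771 / 26330396400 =-812233.63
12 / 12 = 1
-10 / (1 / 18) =-180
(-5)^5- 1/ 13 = -40626/ 13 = -3125.08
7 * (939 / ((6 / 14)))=15337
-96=-96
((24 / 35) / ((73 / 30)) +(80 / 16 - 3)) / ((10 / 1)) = 583 / 2555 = 0.23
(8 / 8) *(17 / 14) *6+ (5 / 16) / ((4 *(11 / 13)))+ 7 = 70855 / 4928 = 14.38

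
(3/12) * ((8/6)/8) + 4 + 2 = 145/24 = 6.04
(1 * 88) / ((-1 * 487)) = -88 / 487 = -0.18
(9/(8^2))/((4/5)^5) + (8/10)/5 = 965269/1638400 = 0.59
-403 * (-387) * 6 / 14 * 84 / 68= 1403649 / 17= 82567.59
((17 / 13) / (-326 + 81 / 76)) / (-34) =38 / 321035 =0.00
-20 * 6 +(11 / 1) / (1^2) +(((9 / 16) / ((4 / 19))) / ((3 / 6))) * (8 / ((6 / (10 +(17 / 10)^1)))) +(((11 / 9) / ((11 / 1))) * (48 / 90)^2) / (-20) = -4153531 / 162000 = -25.64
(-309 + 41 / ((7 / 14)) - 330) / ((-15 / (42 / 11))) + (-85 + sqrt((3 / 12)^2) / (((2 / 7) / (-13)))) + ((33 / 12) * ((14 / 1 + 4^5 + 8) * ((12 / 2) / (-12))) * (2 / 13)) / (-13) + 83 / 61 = 289340651 / 4535960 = 63.79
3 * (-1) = -3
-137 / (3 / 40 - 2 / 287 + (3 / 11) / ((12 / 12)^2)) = -17300360 / 43031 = -402.04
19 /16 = 1.19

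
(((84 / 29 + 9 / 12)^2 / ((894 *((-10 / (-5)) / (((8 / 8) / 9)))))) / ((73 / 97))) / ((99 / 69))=4928279 / 6439880128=0.00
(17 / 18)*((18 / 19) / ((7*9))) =17 / 1197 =0.01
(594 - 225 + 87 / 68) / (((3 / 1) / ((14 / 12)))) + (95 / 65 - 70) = 400235 / 5304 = 75.46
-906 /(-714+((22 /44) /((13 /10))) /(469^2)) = 2590700658 /2041677997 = 1.27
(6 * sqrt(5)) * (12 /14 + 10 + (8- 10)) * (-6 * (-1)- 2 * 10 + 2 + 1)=-4092 * sqrt(5) /7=-1307.14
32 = 32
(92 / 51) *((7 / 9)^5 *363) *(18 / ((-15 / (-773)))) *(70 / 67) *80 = 323959641716480 / 22418937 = 14450267.72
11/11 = 1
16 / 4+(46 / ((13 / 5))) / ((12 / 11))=1577 / 78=20.22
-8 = -8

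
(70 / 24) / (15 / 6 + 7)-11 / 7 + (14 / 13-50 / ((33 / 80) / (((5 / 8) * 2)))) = -5770465 / 38038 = -151.70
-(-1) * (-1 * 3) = -3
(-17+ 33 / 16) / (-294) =239 / 4704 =0.05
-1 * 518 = -518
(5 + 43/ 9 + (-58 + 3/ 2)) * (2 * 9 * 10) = -8410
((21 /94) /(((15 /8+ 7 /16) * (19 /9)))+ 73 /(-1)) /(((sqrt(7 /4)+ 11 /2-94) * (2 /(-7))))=-2.93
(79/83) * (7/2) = 553/166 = 3.33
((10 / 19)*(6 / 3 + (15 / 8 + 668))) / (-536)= -26875 / 40736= -0.66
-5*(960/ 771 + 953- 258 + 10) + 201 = -855868/ 257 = -3330.23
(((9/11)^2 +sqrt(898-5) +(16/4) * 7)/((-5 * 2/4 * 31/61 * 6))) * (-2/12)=1.28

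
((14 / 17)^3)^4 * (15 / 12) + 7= 4149223051077447 / 582622237229761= 7.12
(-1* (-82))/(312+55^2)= 82/3337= 0.02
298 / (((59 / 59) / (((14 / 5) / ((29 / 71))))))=296212 / 145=2042.84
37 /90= 0.41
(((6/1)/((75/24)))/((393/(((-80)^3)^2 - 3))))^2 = 17592186044013346816002304/10725625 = 1640201484203796684.67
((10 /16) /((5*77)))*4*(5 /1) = 5 /154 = 0.03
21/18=7/6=1.17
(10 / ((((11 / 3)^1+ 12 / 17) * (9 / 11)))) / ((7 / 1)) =1870 / 4683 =0.40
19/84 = 0.23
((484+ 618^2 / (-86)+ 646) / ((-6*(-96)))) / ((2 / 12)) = -35593 / 1032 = -34.49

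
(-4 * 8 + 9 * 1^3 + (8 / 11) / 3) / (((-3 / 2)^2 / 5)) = -15020 / 297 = -50.57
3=3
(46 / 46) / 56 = 1 / 56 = 0.02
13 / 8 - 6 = -4.38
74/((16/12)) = 111/2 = 55.50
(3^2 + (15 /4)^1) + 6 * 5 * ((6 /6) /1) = 171 /4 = 42.75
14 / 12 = 7 / 6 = 1.17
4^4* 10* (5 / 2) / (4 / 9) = 14400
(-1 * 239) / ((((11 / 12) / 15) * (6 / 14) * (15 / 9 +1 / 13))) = -978705 / 187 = -5233.72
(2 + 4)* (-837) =-5022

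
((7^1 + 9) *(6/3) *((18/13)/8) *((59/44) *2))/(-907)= -2124/129701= -0.02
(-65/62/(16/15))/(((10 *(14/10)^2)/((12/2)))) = -14625/48608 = -0.30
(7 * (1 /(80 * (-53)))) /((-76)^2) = -7 /24490240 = -0.00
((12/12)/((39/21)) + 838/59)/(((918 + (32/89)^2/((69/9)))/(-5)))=-3433238635/42759499874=-0.08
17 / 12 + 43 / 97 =2165 / 1164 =1.86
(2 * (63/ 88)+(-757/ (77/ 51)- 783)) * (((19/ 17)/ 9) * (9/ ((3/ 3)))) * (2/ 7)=-7507869/ 18326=-409.68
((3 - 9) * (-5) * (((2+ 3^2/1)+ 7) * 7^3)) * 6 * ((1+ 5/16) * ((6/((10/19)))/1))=33256251/2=16628125.50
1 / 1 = 1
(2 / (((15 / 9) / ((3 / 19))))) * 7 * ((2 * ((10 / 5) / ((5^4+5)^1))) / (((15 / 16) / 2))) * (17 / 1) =2176 / 7125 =0.31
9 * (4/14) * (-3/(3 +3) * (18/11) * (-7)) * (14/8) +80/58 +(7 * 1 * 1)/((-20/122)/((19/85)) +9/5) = 18993419/563354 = 33.71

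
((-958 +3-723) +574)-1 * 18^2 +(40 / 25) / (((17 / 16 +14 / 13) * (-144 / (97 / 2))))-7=-28740919 / 20025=-1435.25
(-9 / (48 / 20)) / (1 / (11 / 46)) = -165 / 184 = -0.90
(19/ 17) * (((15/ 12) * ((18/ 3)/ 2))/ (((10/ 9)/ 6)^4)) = 30292137/ 8500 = 3563.78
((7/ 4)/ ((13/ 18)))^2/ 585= 441/ 43940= 0.01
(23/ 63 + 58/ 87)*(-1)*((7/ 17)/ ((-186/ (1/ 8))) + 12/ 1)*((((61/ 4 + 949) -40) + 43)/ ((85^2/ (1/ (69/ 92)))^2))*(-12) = 3053480573/ 623920662225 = 0.00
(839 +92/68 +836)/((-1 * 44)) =-14249/374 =-38.10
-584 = -584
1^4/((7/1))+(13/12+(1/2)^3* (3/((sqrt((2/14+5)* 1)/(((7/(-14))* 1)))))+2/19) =2125/1596- sqrt(7)/32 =1.25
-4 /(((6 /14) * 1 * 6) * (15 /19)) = -1.97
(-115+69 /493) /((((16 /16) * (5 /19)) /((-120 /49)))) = 25821456 /24157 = 1068.90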